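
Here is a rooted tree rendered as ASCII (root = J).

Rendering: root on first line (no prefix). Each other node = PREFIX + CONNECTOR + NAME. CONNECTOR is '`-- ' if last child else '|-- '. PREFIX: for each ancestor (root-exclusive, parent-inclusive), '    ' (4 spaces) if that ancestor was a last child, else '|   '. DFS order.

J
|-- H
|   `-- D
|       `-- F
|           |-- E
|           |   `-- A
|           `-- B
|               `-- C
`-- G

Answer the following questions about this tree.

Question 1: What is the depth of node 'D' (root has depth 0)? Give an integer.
Answer: 2

Derivation:
Path from root to D: J -> H -> D
Depth = number of edges = 2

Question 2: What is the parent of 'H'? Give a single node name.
Scan adjacency: H appears as child of J

Answer: J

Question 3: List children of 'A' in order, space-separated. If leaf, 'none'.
Node A's children (from adjacency): (leaf)

Answer: none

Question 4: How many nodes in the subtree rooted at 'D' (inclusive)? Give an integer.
Subtree rooted at D contains: A, B, C, D, E, F
Count = 6

Answer: 6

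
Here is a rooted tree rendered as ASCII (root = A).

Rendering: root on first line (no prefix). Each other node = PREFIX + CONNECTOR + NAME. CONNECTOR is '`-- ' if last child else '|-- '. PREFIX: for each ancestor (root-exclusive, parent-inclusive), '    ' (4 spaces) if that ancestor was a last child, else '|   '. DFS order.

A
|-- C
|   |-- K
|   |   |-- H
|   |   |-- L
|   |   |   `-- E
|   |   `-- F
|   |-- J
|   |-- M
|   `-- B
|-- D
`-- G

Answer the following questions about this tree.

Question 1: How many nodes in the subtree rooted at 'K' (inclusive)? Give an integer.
Subtree rooted at K contains: E, F, H, K, L
Count = 5

Answer: 5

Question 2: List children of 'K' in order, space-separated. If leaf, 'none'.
Answer: H L F

Derivation:
Node K's children (from adjacency): H, L, F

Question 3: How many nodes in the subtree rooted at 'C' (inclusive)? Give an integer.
Answer: 9

Derivation:
Subtree rooted at C contains: B, C, E, F, H, J, K, L, M
Count = 9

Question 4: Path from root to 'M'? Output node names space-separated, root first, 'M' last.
Walk down from root: A -> C -> M

Answer: A C M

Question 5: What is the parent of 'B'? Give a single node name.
Answer: C

Derivation:
Scan adjacency: B appears as child of C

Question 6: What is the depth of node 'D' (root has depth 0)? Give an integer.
Path from root to D: A -> D
Depth = number of edges = 1

Answer: 1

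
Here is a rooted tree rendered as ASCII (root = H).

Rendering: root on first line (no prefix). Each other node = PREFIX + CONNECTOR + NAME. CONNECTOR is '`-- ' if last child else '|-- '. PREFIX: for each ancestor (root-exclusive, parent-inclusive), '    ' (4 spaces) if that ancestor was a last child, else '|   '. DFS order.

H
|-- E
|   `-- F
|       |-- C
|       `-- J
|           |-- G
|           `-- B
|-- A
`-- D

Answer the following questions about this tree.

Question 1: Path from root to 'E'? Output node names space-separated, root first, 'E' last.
Walk down from root: H -> E

Answer: H E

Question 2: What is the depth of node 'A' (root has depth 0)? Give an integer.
Answer: 1

Derivation:
Path from root to A: H -> A
Depth = number of edges = 1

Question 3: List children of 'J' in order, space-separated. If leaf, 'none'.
Node J's children (from adjacency): G, B

Answer: G B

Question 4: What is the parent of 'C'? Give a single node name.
Scan adjacency: C appears as child of F

Answer: F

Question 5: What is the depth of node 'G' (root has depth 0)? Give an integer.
Path from root to G: H -> E -> F -> J -> G
Depth = number of edges = 4

Answer: 4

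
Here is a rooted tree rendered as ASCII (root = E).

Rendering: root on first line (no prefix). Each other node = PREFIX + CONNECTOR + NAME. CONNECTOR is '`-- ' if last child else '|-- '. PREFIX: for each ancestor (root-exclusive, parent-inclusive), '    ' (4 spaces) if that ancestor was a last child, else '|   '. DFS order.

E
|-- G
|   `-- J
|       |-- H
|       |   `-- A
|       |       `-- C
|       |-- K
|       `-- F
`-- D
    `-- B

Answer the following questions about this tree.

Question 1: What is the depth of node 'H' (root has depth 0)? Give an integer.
Path from root to H: E -> G -> J -> H
Depth = number of edges = 3

Answer: 3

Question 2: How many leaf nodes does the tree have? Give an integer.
Leaves (nodes with no children): B, C, F, K

Answer: 4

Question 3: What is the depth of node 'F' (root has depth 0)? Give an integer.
Path from root to F: E -> G -> J -> F
Depth = number of edges = 3

Answer: 3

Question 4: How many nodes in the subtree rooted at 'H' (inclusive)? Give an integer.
Subtree rooted at H contains: A, C, H
Count = 3

Answer: 3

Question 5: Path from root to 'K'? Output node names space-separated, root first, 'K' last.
Answer: E G J K

Derivation:
Walk down from root: E -> G -> J -> K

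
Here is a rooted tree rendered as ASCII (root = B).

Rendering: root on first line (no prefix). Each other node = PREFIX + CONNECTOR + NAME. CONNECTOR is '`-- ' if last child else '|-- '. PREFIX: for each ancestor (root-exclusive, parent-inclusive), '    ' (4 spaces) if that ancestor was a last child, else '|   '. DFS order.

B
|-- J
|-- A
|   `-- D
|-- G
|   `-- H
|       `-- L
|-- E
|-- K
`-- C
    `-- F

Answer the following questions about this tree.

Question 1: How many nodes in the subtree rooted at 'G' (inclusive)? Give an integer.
Subtree rooted at G contains: G, H, L
Count = 3

Answer: 3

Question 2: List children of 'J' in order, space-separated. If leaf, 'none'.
Node J's children (from adjacency): (leaf)

Answer: none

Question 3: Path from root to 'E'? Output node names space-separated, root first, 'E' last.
Answer: B E

Derivation:
Walk down from root: B -> E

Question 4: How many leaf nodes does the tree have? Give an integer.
Leaves (nodes with no children): D, E, F, J, K, L

Answer: 6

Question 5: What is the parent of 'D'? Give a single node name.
Answer: A

Derivation:
Scan adjacency: D appears as child of A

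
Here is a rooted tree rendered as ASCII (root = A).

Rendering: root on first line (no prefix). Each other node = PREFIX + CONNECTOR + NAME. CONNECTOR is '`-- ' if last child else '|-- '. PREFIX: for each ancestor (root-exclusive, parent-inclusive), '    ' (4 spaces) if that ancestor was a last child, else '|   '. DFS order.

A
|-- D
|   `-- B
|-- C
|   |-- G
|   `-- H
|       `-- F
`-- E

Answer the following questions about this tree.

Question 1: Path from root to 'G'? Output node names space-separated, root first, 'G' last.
Answer: A C G

Derivation:
Walk down from root: A -> C -> G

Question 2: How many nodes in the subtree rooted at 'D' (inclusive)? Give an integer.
Subtree rooted at D contains: B, D
Count = 2

Answer: 2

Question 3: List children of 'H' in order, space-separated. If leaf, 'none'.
Answer: F

Derivation:
Node H's children (from adjacency): F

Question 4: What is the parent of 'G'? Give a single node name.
Answer: C

Derivation:
Scan adjacency: G appears as child of C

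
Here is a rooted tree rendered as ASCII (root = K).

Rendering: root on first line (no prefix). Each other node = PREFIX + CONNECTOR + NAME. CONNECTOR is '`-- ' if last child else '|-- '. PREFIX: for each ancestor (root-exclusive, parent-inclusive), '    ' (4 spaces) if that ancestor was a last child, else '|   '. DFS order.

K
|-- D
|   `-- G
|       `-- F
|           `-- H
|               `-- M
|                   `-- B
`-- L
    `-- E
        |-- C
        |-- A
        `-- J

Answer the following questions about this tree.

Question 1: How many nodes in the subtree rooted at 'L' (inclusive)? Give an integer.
Subtree rooted at L contains: A, C, E, J, L
Count = 5

Answer: 5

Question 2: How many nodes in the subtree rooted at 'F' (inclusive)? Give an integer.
Answer: 4

Derivation:
Subtree rooted at F contains: B, F, H, M
Count = 4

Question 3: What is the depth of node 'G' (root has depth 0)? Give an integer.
Path from root to G: K -> D -> G
Depth = number of edges = 2

Answer: 2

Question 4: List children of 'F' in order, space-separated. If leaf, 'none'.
Answer: H

Derivation:
Node F's children (from adjacency): H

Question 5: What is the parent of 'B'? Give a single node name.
Scan adjacency: B appears as child of M

Answer: M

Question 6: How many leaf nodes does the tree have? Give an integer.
Answer: 4

Derivation:
Leaves (nodes with no children): A, B, C, J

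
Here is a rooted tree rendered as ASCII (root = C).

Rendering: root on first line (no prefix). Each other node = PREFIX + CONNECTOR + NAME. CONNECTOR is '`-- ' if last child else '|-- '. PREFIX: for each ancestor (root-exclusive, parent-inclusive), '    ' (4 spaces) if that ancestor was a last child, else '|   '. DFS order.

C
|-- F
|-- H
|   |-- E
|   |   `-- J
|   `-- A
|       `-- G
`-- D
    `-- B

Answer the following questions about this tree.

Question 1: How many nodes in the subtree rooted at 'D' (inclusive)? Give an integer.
Subtree rooted at D contains: B, D
Count = 2

Answer: 2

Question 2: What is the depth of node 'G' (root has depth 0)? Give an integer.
Answer: 3

Derivation:
Path from root to G: C -> H -> A -> G
Depth = number of edges = 3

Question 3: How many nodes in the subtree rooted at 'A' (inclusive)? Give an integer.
Subtree rooted at A contains: A, G
Count = 2

Answer: 2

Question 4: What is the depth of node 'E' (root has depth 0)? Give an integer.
Path from root to E: C -> H -> E
Depth = number of edges = 2

Answer: 2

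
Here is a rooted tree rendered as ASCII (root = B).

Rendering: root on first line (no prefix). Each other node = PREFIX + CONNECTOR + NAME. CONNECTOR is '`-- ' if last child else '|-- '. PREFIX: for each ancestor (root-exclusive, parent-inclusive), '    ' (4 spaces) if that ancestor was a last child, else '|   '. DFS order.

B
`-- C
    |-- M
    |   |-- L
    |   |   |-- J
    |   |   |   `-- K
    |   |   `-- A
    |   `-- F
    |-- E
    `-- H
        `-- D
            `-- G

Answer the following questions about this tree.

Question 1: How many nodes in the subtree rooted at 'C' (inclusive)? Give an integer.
Subtree rooted at C contains: A, C, D, E, F, G, H, J, K, L, M
Count = 11

Answer: 11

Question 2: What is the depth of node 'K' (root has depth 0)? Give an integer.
Path from root to K: B -> C -> M -> L -> J -> K
Depth = number of edges = 5

Answer: 5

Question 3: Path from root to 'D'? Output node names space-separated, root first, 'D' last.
Walk down from root: B -> C -> H -> D

Answer: B C H D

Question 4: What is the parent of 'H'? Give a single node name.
Answer: C

Derivation:
Scan adjacency: H appears as child of C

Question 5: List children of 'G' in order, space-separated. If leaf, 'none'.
Answer: none

Derivation:
Node G's children (from adjacency): (leaf)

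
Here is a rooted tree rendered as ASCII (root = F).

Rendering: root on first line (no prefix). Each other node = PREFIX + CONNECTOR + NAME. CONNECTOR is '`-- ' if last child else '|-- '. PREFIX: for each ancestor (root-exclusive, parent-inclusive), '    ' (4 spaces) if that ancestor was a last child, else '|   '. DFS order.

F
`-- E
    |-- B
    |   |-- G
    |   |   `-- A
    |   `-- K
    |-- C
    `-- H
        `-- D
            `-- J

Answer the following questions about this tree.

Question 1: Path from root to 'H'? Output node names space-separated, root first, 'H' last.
Answer: F E H

Derivation:
Walk down from root: F -> E -> H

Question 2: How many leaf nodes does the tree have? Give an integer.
Answer: 4

Derivation:
Leaves (nodes with no children): A, C, J, K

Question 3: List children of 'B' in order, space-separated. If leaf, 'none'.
Node B's children (from adjacency): G, K

Answer: G K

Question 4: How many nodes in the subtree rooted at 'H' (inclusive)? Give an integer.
Answer: 3

Derivation:
Subtree rooted at H contains: D, H, J
Count = 3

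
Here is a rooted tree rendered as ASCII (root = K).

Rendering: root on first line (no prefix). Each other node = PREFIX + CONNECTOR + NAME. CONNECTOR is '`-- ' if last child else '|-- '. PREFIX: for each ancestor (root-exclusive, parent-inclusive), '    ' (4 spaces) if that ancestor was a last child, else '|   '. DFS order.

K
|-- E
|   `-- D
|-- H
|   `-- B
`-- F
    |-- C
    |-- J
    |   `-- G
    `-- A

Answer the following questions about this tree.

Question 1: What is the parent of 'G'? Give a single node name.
Answer: J

Derivation:
Scan adjacency: G appears as child of J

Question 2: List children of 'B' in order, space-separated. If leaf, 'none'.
Node B's children (from adjacency): (leaf)

Answer: none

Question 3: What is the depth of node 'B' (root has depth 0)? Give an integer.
Answer: 2

Derivation:
Path from root to B: K -> H -> B
Depth = number of edges = 2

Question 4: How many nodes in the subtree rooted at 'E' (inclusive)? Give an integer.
Answer: 2

Derivation:
Subtree rooted at E contains: D, E
Count = 2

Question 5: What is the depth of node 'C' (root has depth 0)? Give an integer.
Answer: 2

Derivation:
Path from root to C: K -> F -> C
Depth = number of edges = 2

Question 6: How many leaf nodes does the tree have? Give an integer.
Answer: 5

Derivation:
Leaves (nodes with no children): A, B, C, D, G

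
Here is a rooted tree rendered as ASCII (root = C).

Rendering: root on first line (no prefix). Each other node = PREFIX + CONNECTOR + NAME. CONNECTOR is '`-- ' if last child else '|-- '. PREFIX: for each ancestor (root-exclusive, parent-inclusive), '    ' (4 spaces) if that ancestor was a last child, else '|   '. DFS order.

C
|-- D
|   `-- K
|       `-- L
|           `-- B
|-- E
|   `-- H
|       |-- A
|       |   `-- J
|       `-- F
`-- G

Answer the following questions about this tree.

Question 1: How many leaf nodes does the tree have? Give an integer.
Leaves (nodes with no children): B, F, G, J

Answer: 4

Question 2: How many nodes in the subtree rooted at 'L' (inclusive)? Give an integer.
Subtree rooted at L contains: B, L
Count = 2

Answer: 2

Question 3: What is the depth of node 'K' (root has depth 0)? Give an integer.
Answer: 2

Derivation:
Path from root to K: C -> D -> K
Depth = number of edges = 2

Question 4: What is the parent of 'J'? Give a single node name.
Answer: A

Derivation:
Scan adjacency: J appears as child of A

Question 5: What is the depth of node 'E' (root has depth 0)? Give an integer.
Answer: 1

Derivation:
Path from root to E: C -> E
Depth = number of edges = 1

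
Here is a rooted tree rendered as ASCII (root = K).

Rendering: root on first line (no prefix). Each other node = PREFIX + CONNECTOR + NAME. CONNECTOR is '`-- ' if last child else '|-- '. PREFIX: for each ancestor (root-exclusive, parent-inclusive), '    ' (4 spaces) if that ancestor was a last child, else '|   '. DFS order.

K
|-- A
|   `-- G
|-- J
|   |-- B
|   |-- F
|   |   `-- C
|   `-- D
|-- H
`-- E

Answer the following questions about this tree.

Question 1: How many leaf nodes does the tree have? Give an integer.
Leaves (nodes with no children): B, C, D, E, G, H

Answer: 6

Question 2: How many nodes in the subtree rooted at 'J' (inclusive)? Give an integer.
Subtree rooted at J contains: B, C, D, F, J
Count = 5

Answer: 5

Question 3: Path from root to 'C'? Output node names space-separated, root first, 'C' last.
Answer: K J F C

Derivation:
Walk down from root: K -> J -> F -> C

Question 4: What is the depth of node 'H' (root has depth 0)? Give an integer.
Answer: 1

Derivation:
Path from root to H: K -> H
Depth = number of edges = 1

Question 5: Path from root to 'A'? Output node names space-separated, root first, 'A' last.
Walk down from root: K -> A

Answer: K A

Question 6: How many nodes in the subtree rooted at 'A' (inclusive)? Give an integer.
Answer: 2

Derivation:
Subtree rooted at A contains: A, G
Count = 2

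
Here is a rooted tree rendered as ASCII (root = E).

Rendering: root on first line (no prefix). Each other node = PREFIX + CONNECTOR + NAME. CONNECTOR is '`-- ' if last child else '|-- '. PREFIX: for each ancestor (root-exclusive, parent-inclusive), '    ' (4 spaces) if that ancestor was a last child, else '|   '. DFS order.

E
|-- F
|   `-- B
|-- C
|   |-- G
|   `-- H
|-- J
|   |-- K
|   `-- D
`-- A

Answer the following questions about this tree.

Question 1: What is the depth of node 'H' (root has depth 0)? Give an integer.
Answer: 2

Derivation:
Path from root to H: E -> C -> H
Depth = number of edges = 2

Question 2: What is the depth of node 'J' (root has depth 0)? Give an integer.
Answer: 1

Derivation:
Path from root to J: E -> J
Depth = number of edges = 1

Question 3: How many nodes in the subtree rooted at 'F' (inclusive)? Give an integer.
Subtree rooted at F contains: B, F
Count = 2

Answer: 2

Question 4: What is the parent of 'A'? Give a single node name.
Answer: E

Derivation:
Scan adjacency: A appears as child of E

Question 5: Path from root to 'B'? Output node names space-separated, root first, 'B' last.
Answer: E F B

Derivation:
Walk down from root: E -> F -> B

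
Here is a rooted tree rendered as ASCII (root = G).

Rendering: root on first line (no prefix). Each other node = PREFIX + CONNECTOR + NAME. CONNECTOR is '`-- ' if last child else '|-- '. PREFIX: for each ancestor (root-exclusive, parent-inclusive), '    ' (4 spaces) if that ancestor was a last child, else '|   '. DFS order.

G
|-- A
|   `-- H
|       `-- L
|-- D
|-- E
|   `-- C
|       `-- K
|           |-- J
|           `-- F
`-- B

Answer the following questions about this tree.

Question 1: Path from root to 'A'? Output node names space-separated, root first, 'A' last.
Walk down from root: G -> A

Answer: G A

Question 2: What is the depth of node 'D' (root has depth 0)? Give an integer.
Answer: 1

Derivation:
Path from root to D: G -> D
Depth = number of edges = 1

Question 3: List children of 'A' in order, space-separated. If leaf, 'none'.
Node A's children (from adjacency): H

Answer: H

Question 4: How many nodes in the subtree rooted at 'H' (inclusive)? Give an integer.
Answer: 2

Derivation:
Subtree rooted at H contains: H, L
Count = 2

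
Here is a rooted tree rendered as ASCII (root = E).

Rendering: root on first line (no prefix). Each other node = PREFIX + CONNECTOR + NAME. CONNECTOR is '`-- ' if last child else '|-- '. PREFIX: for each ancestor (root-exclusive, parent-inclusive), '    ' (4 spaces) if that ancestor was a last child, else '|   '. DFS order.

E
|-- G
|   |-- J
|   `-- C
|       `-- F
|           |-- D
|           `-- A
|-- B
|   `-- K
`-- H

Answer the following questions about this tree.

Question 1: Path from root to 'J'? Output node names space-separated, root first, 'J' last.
Walk down from root: E -> G -> J

Answer: E G J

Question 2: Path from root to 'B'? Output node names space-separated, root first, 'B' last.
Answer: E B

Derivation:
Walk down from root: E -> B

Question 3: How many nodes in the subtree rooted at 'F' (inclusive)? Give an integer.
Subtree rooted at F contains: A, D, F
Count = 3

Answer: 3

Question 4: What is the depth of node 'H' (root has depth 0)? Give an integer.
Path from root to H: E -> H
Depth = number of edges = 1

Answer: 1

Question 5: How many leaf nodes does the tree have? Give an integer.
Answer: 5

Derivation:
Leaves (nodes with no children): A, D, H, J, K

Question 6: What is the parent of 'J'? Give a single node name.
Answer: G

Derivation:
Scan adjacency: J appears as child of G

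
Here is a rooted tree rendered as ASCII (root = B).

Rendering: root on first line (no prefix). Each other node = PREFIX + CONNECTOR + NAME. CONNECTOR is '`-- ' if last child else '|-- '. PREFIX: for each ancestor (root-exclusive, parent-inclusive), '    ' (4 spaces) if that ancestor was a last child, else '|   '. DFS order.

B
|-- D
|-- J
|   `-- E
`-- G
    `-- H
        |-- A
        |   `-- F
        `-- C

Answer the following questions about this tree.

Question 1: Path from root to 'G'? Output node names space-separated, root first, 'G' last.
Walk down from root: B -> G

Answer: B G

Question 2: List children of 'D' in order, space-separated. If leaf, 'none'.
Node D's children (from adjacency): (leaf)

Answer: none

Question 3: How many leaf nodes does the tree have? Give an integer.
Leaves (nodes with no children): C, D, E, F

Answer: 4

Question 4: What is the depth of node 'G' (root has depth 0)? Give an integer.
Answer: 1

Derivation:
Path from root to G: B -> G
Depth = number of edges = 1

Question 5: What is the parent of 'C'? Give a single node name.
Scan adjacency: C appears as child of H

Answer: H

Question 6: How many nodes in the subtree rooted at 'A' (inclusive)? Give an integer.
Subtree rooted at A contains: A, F
Count = 2

Answer: 2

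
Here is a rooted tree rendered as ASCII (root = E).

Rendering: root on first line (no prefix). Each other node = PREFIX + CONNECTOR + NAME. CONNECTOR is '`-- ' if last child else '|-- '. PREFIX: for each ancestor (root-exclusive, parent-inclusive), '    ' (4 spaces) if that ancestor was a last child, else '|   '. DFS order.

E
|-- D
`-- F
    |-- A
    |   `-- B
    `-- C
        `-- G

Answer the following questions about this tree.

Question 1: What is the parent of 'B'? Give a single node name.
Answer: A

Derivation:
Scan adjacency: B appears as child of A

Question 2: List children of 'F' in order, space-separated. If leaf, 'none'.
Answer: A C

Derivation:
Node F's children (from adjacency): A, C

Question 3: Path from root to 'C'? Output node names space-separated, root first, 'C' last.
Walk down from root: E -> F -> C

Answer: E F C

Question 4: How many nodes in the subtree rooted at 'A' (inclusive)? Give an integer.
Subtree rooted at A contains: A, B
Count = 2

Answer: 2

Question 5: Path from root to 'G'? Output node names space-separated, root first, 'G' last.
Answer: E F C G

Derivation:
Walk down from root: E -> F -> C -> G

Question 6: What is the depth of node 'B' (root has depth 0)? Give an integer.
Path from root to B: E -> F -> A -> B
Depth = number of edges = 3

Answer: 3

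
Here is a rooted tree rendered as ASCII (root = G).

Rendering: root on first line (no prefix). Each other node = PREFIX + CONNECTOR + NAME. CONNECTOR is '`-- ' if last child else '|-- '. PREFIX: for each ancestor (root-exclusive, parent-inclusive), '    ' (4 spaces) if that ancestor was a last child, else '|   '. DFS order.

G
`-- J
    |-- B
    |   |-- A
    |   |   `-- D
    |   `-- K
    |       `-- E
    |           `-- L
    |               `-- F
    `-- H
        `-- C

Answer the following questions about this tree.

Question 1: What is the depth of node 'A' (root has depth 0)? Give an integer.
Answer: 3

Derivation:
Path from root to A: G -> J -> B -> A
Depth = number of edges = 3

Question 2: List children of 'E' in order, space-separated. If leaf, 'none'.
Node E's children (from adjacency): L

Answer: L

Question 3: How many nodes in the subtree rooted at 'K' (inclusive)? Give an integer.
Answer: 4

Derivation:
Subtree rooted at K contains: E, F, K, L
Count = 4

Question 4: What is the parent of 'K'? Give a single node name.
Answer: B

Derivation:
Scan adjacency: K appears as child of B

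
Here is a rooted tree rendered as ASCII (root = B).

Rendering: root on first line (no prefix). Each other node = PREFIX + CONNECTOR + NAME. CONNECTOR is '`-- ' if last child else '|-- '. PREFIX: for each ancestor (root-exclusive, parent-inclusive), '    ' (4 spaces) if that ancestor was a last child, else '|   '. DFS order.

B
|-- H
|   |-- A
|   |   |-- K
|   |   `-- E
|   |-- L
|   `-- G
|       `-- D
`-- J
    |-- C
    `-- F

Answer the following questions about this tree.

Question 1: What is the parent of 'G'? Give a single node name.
Answer: H

Derivation:
Scan adjacency: G appears as child of H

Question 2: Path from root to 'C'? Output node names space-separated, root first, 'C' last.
Answer: B J C

Derivation:
Walk down from root: B -> J -> C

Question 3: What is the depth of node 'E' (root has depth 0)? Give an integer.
Answer: 3

Derivation:
Path from root to E: B -> H -> A -> E
Depth = number of edges = 3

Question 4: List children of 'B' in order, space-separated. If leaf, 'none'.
Node B's children (from adjacency): H, J

Answer: H J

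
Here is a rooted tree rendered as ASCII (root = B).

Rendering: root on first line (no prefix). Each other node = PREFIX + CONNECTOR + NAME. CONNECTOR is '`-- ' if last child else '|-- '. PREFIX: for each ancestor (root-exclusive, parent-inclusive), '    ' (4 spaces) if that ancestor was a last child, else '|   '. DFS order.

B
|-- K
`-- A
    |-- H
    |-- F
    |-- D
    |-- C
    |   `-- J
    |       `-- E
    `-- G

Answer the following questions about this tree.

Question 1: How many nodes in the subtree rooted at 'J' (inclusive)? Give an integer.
Answer: 2

Derivation:
Subtree rooted at J contains: E, J
Count = 2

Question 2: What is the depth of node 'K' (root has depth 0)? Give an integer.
Path from root to K: B -> K
Depth = number of edges = 1

Answer: 1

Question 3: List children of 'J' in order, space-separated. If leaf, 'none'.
Node J's children (from adjacency): E

Answer: E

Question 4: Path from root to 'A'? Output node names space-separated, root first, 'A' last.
Walk down from root: B -> A

Answer: B A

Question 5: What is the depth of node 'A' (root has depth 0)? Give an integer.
Answer: 1

Derivation:
Path from root to A: B -> A
Depth = number of edges = 1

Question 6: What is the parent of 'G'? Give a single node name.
Answer: A

Derivation:
Scan adjacency: G appears as child of A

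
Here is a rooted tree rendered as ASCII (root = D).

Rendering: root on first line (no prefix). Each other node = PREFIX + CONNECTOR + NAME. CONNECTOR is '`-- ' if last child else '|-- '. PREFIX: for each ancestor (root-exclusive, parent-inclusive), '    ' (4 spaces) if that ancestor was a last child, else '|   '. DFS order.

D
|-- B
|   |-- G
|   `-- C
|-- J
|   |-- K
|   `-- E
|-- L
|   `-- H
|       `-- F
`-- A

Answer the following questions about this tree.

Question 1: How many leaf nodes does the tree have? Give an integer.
Answer: 6

Derivation:
Leaves (nodes with no children): A, C, E, F, G, K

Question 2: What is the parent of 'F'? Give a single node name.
Scan adjacency: F appears as child of H

Answer: H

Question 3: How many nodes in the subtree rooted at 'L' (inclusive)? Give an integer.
Subtree rooted at L contains: F, H, L
Count = 3

Answer: 3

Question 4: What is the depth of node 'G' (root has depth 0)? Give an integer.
Answer: 2

Derivation:
Path from root to G: D -> B -> G
Depth = number of edges = 2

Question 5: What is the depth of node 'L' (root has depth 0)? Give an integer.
Path from root to L: D -> L
Depth = number of edges = 1

Answer: 1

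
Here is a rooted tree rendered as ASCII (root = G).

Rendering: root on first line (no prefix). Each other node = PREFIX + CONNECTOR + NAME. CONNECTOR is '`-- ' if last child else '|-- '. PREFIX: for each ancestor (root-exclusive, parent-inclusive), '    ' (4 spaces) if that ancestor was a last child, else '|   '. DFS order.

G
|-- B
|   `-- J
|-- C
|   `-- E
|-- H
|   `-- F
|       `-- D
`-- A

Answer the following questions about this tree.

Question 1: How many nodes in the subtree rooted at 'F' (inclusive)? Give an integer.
Subtree rooted at F contains: D, F
Count = 2

Answer: 2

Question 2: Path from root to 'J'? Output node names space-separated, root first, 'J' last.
Answer: G B J

Derivation:
Walk down from root: G -> B -> J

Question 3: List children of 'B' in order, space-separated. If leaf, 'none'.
Node B's children (from adjacency): J

Answer: J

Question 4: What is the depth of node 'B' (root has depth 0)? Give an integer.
Path from root to B: G -> B
Depth = number of edges = 1

Answer: 1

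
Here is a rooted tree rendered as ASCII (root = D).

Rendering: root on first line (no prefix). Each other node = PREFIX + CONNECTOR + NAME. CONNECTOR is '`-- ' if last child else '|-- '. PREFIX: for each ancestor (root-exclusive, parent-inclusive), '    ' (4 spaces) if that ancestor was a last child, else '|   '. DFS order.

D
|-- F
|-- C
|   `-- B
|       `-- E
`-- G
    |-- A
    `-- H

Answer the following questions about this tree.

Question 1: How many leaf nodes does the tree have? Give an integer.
Leaves (nodes with no children): A, E, F, H

Answer: 4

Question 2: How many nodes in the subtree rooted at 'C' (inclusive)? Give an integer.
Answer: 3

Derivation:
Subtree rooted at C contains: B, C, E
Count = 3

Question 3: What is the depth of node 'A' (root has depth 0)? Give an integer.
Path from root to A: D -> G -> A
Depth = number of edges = 2

Answer: 2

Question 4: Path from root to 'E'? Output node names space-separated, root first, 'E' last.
Walk down from root: D -> C -> B -> E

Answer: D C B E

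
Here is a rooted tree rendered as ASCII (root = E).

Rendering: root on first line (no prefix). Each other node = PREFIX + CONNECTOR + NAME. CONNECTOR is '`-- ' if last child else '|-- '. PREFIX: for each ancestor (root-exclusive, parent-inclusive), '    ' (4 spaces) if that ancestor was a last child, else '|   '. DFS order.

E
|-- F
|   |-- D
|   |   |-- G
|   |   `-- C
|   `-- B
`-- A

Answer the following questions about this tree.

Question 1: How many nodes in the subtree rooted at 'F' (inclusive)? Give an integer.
Answer: 5

Derivation:
Subtree rooted at F contains: B, C, D, F, G
Count = 5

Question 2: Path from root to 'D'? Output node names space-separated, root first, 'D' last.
Answer: E F D

Derivation:
Walk down from root: E -> F -> D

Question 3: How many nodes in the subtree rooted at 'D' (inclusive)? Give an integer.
Answer: 3

Derivation:
Subtree rooted at D contains: C, D, G
Count = 3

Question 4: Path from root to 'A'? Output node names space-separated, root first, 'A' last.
Answer: E A

Derivation:
Walk down from root: E -> A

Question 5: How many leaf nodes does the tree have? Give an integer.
Leaves (nodes with no children): A, B, C, G

Answer: 4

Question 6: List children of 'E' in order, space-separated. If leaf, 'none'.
Node E's children (from adjacency): F, A

Answer: F A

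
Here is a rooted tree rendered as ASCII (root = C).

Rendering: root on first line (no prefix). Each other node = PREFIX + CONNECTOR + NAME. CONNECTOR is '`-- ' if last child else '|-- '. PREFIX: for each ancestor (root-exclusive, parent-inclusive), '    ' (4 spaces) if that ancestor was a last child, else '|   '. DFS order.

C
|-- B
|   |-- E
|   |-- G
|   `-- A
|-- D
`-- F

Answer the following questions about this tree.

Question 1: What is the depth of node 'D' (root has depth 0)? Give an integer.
Answer: 1

Derivation:
Path from root to D: C -> D
Depth = number of edges = 1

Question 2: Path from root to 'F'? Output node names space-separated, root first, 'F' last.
Walk down from root: C -> F

Answer: C F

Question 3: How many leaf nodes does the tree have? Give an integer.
Answer: 5

Derivation:
Leaves (nodes with no children): A, D, E, F, G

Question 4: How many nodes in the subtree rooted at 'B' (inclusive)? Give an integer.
Subtree rooted at B contains: A, B, E, G
Count = 4

Answer: 4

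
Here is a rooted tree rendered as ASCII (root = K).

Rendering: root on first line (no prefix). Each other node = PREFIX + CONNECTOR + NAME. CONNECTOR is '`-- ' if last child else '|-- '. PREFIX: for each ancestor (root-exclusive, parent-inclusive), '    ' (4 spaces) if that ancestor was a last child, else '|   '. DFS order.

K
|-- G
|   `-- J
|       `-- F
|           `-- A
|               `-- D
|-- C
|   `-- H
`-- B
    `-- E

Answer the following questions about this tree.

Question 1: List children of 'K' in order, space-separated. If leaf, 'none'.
Node K's children (from adjacency): G, C, B

Answer: G C B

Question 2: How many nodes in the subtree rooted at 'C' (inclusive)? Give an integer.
Answer: 2

Derivation:
Subtree rooted at C contains: C, H
Count = 2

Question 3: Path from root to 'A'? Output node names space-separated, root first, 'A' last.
Walk down from root: K -> G -> J -> F -> A

Answer: K G J F A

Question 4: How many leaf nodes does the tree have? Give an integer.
Answer: 3

Derivation:
Leaves (nodes with no children): D, E, H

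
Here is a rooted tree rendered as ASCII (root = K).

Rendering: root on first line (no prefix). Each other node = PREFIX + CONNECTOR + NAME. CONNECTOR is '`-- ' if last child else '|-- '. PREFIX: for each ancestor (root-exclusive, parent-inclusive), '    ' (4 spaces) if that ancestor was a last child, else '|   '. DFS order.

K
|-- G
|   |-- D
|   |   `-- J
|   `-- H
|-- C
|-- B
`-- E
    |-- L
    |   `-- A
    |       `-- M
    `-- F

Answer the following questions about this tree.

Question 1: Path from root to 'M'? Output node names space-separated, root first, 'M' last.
Answer: K E L A M

Derivation:
Walk down from root: K -> E -> L -> A -> M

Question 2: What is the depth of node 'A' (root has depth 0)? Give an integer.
Answer: 3

Derivation:
Path from root to A: K -> E -> L -> A
Depth = number of edges = 3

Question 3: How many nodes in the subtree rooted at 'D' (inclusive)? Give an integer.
Answer: 2

Derivation:
Subtree rooted at D contains: D, J
Count = 2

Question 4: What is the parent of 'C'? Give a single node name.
Scan adjacency: C appears as child of K

Answer: K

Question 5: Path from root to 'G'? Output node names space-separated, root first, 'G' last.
Walk down from root: K -> G

Answer: K G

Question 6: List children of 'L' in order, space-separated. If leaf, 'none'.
Answer: A

Derivation:
Node L's children (from adjacency): A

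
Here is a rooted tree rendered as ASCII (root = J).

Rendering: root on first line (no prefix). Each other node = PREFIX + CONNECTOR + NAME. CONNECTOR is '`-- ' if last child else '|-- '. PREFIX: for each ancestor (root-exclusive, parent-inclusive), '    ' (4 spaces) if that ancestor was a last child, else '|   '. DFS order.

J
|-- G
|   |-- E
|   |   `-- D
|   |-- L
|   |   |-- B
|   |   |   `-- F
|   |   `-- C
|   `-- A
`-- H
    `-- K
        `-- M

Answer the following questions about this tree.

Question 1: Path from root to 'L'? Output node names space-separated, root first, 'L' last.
Walk down from root: J -> G -> L

Answer: J G L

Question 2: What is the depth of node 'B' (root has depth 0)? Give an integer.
Path from root to B: J -> G -> L -> B
Depth = number of edges = 3

Answer: 3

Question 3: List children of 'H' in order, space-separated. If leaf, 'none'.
Node H's children (from adjacency): K

Answer: K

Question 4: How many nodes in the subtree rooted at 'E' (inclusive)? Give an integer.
Answer: 2

Derivation:
Subtree rooted at E contains: D, E
Count = 2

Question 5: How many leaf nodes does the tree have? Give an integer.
Leaves (nodes with no children): A, C, D, F, M

Answer: 5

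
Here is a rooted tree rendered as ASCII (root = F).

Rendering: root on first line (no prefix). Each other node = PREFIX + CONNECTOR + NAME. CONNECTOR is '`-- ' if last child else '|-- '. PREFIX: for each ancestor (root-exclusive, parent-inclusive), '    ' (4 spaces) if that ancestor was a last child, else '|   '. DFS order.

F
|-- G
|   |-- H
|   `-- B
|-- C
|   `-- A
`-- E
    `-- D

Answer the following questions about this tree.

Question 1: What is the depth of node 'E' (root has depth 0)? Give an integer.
Path from root to E: F -> E
Depth = number of edges = 1

Answer: 1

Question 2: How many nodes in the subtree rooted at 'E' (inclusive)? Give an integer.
Answer: 2

Derivation:
Subtree rooted at E contains: D, E
Count = 2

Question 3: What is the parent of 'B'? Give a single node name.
Scan adjacency: B appears as child of G

Answer: G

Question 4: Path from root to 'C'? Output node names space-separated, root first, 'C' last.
Walk down from root: F -> C

Answer: F C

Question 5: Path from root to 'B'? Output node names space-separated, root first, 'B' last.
Answer: F G B

Derivation:
Walk down from root: F -> G -> B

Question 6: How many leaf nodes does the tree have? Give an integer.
Answer: 4

Derivation:
Leaves (nodes with no children): A, B, D, H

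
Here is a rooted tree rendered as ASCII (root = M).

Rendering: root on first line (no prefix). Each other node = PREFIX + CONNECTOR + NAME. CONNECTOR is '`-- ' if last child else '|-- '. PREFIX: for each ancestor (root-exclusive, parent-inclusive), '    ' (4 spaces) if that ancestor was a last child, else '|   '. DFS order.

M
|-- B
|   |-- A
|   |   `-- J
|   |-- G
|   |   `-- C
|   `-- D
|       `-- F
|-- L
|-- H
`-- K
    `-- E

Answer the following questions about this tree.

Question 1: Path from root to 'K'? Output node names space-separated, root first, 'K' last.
Walk down from root: M -> K

Answer: M K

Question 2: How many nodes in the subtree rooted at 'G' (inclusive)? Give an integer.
Answer: 2

Derivation:
Subtree rooted at G contains: C, G
Count = 2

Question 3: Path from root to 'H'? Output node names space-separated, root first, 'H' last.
Answer: M H

Derivation:
Walk down from root: M -> H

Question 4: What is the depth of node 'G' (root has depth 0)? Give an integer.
Path from root to G: M -> B -> G
Depth = number of edges = 2

Answer: 2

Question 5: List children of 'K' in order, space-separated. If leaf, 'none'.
Answer: E

Derivation:
Node K's children (from adjacency): E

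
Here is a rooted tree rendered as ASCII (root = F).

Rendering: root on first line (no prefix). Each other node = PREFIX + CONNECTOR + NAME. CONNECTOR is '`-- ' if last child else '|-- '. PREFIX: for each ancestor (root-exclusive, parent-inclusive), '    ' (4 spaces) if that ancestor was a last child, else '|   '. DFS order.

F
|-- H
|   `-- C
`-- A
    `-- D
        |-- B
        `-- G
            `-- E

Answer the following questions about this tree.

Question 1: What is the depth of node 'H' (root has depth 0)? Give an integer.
Answer: 1

Derivation:
Path from root to H: F -> H
Depth = number of edges = 1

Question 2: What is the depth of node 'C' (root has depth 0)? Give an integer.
Path from root to C: F -> H -> C
Depth = number of edges = 2

Answer: 2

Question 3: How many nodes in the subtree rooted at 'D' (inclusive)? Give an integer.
Answer: 4

Derivation:
Subtree rooted at D contains: B, D, E, G
Count = 4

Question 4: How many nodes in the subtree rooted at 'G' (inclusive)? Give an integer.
Answer: 2

Derivation:
Subtree rooted at G contains: E, G
Count = 2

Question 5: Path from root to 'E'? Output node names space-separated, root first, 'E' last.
Walk down from root: F -> A -> D -> G -> E

Answer: F A D G E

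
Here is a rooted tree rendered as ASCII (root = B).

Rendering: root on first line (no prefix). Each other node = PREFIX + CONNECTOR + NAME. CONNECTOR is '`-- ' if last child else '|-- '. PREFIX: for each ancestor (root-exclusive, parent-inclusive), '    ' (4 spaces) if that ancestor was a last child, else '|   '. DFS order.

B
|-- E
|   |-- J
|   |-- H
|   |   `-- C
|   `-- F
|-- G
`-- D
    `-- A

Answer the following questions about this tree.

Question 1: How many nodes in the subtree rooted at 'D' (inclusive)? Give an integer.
Subtree rooted at D contains: A, D
Count = 2

Answer: 2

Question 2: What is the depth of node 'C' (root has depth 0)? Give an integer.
Answer: 3

Derivation:
Path from root to C: B -> E -> H -> C
Depth = number of edges = 3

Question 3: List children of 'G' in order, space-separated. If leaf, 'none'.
Node G's children (from adjacency): (leaf)

Answer: none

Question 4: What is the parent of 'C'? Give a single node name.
Scan adjacency: C appears as child of H

Answer: H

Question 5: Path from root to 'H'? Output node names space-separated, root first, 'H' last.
Walk down from root: B -> E -> H

Answer: B E H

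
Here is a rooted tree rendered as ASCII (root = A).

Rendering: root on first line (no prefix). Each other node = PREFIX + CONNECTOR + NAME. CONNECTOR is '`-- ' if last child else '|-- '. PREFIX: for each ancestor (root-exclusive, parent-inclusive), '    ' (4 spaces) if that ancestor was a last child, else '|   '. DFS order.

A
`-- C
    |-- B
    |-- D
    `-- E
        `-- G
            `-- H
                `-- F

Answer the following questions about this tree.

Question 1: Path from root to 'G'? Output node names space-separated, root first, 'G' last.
Walk down from root: A -> C -> E -> G

Answer: A C E G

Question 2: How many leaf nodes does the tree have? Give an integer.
Leaves (nodes with no children): B, D, F

Answer: 3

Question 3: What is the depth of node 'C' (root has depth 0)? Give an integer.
Path from root to C: A -> C
Depth = number of edges = 1

Answer: 1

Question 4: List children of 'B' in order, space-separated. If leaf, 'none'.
Answer: none

Derivation:
Node B's children (from adjacency): (leaf)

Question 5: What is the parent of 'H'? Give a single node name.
Answer: G

Derivation:
Scan adjacency: H appears as child of G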